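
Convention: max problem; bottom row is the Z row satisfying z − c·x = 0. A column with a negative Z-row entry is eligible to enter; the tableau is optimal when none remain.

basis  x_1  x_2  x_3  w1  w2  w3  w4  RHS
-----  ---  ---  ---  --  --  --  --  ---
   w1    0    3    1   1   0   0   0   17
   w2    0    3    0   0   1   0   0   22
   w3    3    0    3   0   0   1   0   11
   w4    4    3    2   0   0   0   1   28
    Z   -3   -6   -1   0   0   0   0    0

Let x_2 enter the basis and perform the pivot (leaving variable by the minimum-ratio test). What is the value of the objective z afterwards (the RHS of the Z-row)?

34

Ratio test on column x_2 — row 1: 17/3 = 17/3; row 2: 22/3 = 22/3; row 3: entry 0 ≤ 0; row 4: 28/3 = 28/3. Minimum is 17/3 at row 1 (w1 leaves); pivot element 3.
Pivot on row 1; the Z-row RHS becomes 0 − (-6)·(17/3) = 34.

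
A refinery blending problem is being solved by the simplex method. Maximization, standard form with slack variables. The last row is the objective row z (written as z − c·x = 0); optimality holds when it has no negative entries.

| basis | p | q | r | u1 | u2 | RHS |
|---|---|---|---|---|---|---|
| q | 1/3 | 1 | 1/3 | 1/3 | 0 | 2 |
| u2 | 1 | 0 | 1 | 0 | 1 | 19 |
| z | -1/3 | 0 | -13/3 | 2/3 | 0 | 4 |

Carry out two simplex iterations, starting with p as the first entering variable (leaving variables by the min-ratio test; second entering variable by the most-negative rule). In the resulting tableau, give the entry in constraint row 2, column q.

Ratio test on column p — row 1: 2/(1/3) = 6; row 2: 19/1 = 19. Minimum is 6 at row 1 (q leaves); pivot element 1/3.
Divide row 1 by 1/3; eliminate column p from the other rows.
Second iteration: most negative z-row entry is -4 in column r, so r enters.
Ratio test on column r — row 1: 6/1 = 6; row 2: entry 0 ≤ 0. Minimum is 6 at row 1 (p leaves); pivot element 1.
Divide row 1 by 1; eliminate column r from the other rows.
After both pivots, the entry at constraint row 2, column q is -3.

-3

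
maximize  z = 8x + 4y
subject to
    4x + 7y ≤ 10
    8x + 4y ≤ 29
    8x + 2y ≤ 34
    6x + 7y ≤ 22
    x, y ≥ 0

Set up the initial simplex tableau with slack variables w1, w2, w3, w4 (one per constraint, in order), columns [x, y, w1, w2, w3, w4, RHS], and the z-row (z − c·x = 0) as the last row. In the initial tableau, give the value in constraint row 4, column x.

6

Constraint 4 has coefficient 6 on x.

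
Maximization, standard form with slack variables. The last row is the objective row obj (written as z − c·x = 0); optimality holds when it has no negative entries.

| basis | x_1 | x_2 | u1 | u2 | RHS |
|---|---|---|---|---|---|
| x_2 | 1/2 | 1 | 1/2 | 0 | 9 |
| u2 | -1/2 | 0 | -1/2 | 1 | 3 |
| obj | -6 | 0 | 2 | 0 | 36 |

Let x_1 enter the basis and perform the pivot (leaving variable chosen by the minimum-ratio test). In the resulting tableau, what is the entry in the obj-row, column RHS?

144

Ratio test on column x_1 — row 1: 9/(1/2) = 18; row 2: entry -1/2 ≤ 0. Minimum is 18 at row 1 (x_2 leaves); pivot element 1/2.
Divide row 1 by 1/2; eliminate column x_1 from the other rows.
obj-row update in column RHS: 36 − (-6)·18 = 144.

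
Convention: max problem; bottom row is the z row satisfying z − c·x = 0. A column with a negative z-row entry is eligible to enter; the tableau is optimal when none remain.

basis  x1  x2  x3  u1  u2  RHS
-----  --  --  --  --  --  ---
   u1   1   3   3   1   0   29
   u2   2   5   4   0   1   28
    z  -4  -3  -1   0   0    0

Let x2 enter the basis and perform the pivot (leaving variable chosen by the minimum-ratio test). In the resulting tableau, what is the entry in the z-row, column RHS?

84/5

Ratio test on column x2 — row 1: 29/3 = 29/3; row 2: 28/5 = 28/5. Minimum is 28/5 at row 2 (u2 leaves); pivot element 5.
Divide row 2 by 5; eliminate column x2 from the other rows.
z-row update in column RHS: 0 − (-3)·(28/5) = 84/5.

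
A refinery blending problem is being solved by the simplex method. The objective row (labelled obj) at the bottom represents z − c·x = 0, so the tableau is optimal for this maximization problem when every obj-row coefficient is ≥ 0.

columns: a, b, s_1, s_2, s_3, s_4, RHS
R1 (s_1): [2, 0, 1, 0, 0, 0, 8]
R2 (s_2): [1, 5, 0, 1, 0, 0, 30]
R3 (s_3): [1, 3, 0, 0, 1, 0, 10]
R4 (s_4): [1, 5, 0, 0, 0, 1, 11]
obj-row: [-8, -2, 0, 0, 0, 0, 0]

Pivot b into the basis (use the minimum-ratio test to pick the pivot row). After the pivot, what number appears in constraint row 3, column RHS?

Ratio test on column b — row 1: entry 0 ≤ 0; row 2: 30/5 = 6; row 3: 10/3 = 10/3; row 4: 11/5 = 11/5. Minimum is 11/5 at row 4 (s_4 leaves); pivot element 5.
Divide row 4 by 5; eliminate column b from the other rows.
Row 3 update in column RHS: 10 − 3·(11/5) = 17/5.

17/5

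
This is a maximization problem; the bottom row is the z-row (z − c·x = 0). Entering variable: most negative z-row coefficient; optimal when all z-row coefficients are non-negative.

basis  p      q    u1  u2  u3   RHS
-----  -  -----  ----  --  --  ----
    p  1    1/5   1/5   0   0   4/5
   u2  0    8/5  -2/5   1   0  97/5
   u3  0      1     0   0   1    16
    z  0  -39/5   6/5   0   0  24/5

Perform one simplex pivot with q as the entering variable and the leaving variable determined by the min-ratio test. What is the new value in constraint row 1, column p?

5

Ratio test on column q — row 1: (4/5)/(1/5) = 4; row 2: (97/5)/(8/5) = 97/8; row 3: 16/1 = 16. Minimum is 4 at row 1 (p leaves); pivot element 1/5.
Divide row 1 by 1/5; eliminate column q from the other rows.
In the new row 1, the p entry is the old entry divided by the pivot: 1/(1/5) = 5.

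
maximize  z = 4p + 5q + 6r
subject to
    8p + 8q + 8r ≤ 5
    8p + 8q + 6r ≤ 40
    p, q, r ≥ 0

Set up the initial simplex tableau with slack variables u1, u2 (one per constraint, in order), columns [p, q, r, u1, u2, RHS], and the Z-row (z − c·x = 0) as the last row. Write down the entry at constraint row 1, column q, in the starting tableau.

8

Constraint 1 has coefficient 8 on q.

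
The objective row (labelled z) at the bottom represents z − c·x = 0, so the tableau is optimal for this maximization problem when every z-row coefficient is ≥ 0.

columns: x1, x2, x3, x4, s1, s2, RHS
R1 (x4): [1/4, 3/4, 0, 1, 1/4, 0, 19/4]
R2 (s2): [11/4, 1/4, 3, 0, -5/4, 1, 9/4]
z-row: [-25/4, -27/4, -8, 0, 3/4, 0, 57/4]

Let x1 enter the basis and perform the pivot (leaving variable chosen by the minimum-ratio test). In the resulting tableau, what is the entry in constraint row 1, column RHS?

50/11

Ratio test on column x1 — row 1: (19/4)/(1/4) = 19; row 2: (9/4)/(11/4) = 9/11. Minimum is 9/11 at row 2 (s2 leaves); pivot element 11/4.
Divide row 2 by 11/4; eliminate column x1 from the other rows.
Row 1 update in column RHS: 19/4 − (1/4)·(9/11) = 50/11.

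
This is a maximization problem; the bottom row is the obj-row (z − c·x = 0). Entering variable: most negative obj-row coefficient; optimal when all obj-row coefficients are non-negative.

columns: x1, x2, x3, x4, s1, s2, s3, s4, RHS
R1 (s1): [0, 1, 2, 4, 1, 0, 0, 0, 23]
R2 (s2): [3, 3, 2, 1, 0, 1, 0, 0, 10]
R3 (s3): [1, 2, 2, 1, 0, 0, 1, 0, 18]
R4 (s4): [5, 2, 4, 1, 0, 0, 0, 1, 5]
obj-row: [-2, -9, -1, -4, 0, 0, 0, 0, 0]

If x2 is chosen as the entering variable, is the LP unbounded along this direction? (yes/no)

Column x2 has positive entries in row(s) 1, 2, 3, 4, so the ratio test bounds it — not unbounded.

no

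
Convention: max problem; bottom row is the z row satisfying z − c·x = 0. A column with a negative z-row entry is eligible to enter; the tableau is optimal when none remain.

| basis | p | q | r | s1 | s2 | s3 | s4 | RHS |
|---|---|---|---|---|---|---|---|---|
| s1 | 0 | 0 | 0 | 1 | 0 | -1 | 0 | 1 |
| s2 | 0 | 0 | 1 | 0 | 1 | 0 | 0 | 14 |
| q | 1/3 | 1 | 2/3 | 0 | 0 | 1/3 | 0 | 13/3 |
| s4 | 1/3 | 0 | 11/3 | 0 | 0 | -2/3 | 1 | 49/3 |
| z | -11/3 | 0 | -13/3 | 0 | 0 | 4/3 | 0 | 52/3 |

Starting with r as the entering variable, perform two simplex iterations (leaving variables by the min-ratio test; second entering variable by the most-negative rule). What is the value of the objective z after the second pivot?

Ratio test on column r — row 1: entry 0 ≤ 0; row 2: 14/1 = 14; row 3: (13/3)/(2/3) = 13/2; row 4: (49/3)/(11/3) = 49/11. Minimum is 49/11 at row 4 (s4 leaves); pivot element 11/3.
Pivot on row 4; the z-row RHS becomes 52/3 − (-13/3)·(49/11) = 403/11.
Next entering variable (most negative z-row entry -36/11): p.
Ratio test on column p — row 1: entry 0 ≤ 0; row 2: entry -1/11 ≤ 0; row 3: (15/11)/(3/11) = 5; row 4: (49/11)/(1/11) = 49. Minimum is 5 at row 3 (q leaves); pivot element 3/11.
After the second pivot the z-row RHS is 403/11 − (-36/11)·5 = 53.

53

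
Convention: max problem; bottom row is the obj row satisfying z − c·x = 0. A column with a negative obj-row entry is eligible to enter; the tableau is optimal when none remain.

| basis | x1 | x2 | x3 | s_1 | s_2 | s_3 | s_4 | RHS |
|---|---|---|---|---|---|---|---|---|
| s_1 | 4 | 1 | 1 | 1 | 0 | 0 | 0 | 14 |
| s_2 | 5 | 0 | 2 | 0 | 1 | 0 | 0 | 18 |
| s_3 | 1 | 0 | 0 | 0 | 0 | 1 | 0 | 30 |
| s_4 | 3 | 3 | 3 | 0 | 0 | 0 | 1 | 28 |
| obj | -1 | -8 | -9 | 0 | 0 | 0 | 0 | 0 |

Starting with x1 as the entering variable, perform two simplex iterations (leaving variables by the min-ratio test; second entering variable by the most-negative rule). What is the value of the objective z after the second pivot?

28/3

Ratio test on column x1 — row 1: 14/4 = 7/2; row 2: 18/5 = 18/5; row 3: 30/1 = 30; row 4: 28/3 = 28/3. Minimum is 7/2 at row 1 (s_1 leaves); pivot element 4.
Pivot on row 1; the obj-row RHS becomes 0 − (-1)·(7/2) = 7/2.
Next entering variable (most negative obj-row entry -35/4): x3.
Ratio test on column x3 — row 1: (7/2)/(1/4) = 14; row 2: (1/2)/(3/4) = 2/3; row 3: entry -1/4 ≤ 0; row 4: (35/2)/(9/4) = 70/9. Minimum is 2/3 at row 2 (s_2 leaves); pivot element 3/4.
After the second pivot the obj-row RHS is 7/2 − (-35/4)·(2/3) = 28/3.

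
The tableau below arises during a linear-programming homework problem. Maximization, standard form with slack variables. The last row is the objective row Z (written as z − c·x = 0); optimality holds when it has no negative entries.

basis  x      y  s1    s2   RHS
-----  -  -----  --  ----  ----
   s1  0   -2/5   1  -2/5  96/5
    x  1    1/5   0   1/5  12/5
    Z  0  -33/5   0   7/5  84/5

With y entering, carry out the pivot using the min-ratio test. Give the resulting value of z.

Ratio test on column y — row 1: entry -2/5 ≤ 0; row 2: (12/5)/(1/5) = 12. Minimum is 12 at row 2 (x leaves); pivot element 1/5.
Pivot on row 2; the Z-row RHS becomes 84/5 − (-33/5)·12 = 96.

96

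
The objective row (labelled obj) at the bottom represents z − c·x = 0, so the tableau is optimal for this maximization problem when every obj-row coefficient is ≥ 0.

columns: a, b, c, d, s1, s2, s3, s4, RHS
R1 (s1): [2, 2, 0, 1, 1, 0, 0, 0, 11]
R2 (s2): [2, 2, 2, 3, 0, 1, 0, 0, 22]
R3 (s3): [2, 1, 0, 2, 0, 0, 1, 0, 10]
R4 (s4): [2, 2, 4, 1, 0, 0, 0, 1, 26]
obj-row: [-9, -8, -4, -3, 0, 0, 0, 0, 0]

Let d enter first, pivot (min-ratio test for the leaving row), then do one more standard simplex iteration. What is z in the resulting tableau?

Ratio test on column d — row 1: 11/1 = 11; row 2: 22/3 = 22/3; row 3: 10/2 = 5; row 4: 26/1 = 26. Minimum is 5 at row 3 (s3 leaves); pivot element 2.
Pivot on row 3; the obj-row RHS becomes 0 − (-3)·5 = 15.
Next entering variable (most negative obj-row entry -13/2): b.
Ratio test on column b — row 1: 6/(3/2) = 4; row 2: 7/(1/2) = 14; row 3: 5/(1/2) = 10; row 4: 21/(3/2) = 14. Minimum is 4 at row 1 (s1 leaves); pivot element 3/2.
After the second pivot the obj-row RHS is 15 − (-13/2)·4 = 41.

41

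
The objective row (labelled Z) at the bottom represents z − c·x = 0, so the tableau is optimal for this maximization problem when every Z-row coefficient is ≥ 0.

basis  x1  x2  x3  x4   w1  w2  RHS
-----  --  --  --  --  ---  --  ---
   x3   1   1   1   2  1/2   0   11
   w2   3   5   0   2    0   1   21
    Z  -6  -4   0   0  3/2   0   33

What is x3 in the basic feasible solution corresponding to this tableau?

11

x3 is basic (row 1); its value is the RHS of that row, 11.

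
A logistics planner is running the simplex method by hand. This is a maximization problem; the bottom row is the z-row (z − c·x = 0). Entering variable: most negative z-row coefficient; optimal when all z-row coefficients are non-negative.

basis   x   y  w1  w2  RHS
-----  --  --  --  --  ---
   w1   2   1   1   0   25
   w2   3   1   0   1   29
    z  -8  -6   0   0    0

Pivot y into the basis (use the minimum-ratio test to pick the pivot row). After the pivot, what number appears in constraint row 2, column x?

1

Ratio test on column y — row 1: 25/1 = 25; row 2: 29/1 = 29. Minimum is 25 at row 1 (w1 leaves); pivot element 1.
Divide row 1 by 1; eliminate column y from the other rows.
Row 2 update in column x: 3 − 1·2 = 1.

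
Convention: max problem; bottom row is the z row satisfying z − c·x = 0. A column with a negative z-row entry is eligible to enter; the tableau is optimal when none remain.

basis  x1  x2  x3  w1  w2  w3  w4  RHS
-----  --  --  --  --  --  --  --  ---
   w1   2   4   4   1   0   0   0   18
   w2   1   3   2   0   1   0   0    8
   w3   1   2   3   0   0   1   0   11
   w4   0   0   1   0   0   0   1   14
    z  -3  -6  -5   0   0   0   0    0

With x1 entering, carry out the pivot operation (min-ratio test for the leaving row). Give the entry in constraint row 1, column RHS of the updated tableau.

2

Ratio test on column x1 — row 1: 18/2 = 9; row 2: 8/1 = 8; row 3: 11/1 = 11; row 4: entry 0 ≤ 0. Minimum is 8 at row 2 (w2 leaves); pivot element 1.
Divide row 2 by 1; eliminate column x1 from the other rows.
Row 1 update in column RHS: 18 − 2·8 = 2.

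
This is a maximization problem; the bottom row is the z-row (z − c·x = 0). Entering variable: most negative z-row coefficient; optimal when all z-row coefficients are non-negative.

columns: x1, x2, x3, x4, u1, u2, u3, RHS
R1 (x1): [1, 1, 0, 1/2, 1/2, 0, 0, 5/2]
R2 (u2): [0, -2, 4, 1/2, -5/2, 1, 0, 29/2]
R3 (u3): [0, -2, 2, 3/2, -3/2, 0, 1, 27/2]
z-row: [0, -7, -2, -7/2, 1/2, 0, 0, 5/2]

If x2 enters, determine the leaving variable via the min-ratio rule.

x1

Column x2 entries and ratios — x1: (5/2)/1 = 5/2; u2: -2 ≤ 0, skip; u3: -2 ≤ 0, skip.
Smallest ratio is 5/2 in the row of x1, so x1 leaves.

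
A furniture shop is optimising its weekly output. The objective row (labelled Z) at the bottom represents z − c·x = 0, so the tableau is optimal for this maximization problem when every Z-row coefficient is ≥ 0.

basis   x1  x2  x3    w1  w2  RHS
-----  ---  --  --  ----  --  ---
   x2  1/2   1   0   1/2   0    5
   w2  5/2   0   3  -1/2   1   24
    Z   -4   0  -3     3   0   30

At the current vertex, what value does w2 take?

w2 is basic (row 2); its value is the RHS of that row, 24.

24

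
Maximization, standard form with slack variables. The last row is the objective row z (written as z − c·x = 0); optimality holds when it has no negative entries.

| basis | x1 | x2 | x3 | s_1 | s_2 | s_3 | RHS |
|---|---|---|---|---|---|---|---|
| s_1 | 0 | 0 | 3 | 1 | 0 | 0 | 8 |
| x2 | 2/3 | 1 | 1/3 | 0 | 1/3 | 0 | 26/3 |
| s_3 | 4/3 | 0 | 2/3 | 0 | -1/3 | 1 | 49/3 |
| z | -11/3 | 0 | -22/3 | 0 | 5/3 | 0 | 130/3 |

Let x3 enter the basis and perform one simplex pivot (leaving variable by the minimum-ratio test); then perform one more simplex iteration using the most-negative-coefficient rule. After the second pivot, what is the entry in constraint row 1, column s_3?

Ratio test on column x3 — row 1: 8/3 = 8/3; row 2: (26/3)/(1/3) = 26; row 3: (49/3)/(2/3) = 49/2. Minimum is 8/3 at row 1 (s_1 leaves); pivot element 3.
Divide row 1 by 3; eliminate column x3 from the other rows.
Second iteration: most negative z-row entry is -11/3 in column x1, so x1 enters.
Ratio test on column x1 — row 1: entry 0 ≤ 0; row 2: (70/9)/(2/3) = 35/3; row 3: (131/9)/(4/3) = 131/12. Minimum is 131/12 at row 3 (s_3 leaves); pivot element 4/3.
Divide row 3 by 4/3; eliminate column x1 from the other rows.
After both pivots, the entry at constraint row 1, column s_3 is 0.

0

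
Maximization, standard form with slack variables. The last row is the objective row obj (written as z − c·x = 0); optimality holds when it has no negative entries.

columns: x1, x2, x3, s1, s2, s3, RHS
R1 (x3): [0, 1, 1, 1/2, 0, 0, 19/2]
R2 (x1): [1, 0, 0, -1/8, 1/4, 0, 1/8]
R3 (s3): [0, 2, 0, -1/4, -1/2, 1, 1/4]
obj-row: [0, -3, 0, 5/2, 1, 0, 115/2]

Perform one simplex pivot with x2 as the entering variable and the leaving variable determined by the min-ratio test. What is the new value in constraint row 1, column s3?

Ratio test on column x2 — row 1: (19/2)/1 = 19/2; row 2: entry 0 ≤ 0; row 3: (1/4)/2 = 1/8. Minimum is 1/8 at row 3 (s3 leaves); pivot element 2.
Divide row 3 by 2; eliminate column x2 from the other rows.
Row 1 update in column s3: 0 − 1·(1/2) = -1/2.

-1/2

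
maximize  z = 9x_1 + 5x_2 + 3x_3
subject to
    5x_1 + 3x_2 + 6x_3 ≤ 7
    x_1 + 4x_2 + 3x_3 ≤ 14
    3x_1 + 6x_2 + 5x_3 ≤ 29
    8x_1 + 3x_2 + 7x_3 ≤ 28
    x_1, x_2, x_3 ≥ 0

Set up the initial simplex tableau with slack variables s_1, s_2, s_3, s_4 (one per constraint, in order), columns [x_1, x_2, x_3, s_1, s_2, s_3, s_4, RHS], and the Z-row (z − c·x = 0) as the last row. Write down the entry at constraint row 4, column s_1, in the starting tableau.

0

Slack s_1 belongs to constraint 1; its column is the unit vector e_1, so the entry in row 4 is 0.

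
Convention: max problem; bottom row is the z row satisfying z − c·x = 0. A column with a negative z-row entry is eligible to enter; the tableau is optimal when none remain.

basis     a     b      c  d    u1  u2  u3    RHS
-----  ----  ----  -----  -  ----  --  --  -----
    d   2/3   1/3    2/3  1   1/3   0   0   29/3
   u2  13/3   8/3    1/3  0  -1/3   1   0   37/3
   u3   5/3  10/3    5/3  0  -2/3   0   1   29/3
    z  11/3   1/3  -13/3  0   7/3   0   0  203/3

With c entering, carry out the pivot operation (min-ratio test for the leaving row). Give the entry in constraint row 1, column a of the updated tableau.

0

Ratio test on column c — row 1: (29/3)/(2/3) = 29/2; row 2: (37/3)/(1/3) = 37; row 3: (29/3)/(5/3) = 29/5. Minimum is 29/5 at row 3 (u3 leaves); pivot element 5/3.
Divide row 3 by 5/3; eliminate column c from the other rows.
Row 1 update in column a: 2/3 − (2/3)·1 = 0.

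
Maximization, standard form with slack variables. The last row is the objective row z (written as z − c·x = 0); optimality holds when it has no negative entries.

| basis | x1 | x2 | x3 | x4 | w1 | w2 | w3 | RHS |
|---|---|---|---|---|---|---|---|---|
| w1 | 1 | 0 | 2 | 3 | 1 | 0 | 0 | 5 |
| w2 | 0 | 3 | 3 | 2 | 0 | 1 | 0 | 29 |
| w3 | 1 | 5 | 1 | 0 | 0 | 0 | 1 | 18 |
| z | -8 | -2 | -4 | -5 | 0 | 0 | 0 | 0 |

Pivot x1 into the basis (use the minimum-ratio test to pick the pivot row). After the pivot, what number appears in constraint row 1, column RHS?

5

Ratio test on column x1 — row 1: 5/1 = 5; row 2: entry 0 ≤ 0; row 3: 18/1 = 18. Minimum is 5 at row 1 (w1 leaves); pivot element 1.
Divide row 1 by 1; eliminate column x1 from the other rows.
In the new row 1, the RHS entry is the old entry divided by the pivot: 5/1 = 5.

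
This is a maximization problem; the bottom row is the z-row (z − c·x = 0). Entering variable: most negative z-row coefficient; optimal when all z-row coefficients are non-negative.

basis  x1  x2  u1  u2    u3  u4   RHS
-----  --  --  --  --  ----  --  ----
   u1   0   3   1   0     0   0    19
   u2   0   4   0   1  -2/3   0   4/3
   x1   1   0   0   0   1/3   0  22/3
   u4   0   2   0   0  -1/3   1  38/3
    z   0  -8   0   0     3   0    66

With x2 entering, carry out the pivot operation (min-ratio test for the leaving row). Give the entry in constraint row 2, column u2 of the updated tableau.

Ratio test on column x2 — row 1: 19/3 = 19/3; row 2: (4/3)/4 = 1/3; row 3: entry 0 ≤ 0; row 4: (38/3)/2 = 19/3. Minimum is 1/3 at row 2 (u2 leaves); pivot element 4.
Divide row 2 by 4; eliminate column x2 from the other rows.
In the new row 2, the u2 entry is the old entry divided by the pivot: 1/4 = 1/4.

1/4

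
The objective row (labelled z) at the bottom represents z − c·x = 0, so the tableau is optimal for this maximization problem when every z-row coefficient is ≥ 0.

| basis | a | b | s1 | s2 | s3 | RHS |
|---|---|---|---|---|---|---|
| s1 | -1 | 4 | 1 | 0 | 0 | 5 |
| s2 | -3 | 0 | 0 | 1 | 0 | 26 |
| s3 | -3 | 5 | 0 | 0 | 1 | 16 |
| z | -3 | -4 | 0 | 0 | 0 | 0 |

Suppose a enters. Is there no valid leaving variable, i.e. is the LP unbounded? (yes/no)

yes

Every constraint-row entry in column a is ≤ 0, so increasing a is unbounded.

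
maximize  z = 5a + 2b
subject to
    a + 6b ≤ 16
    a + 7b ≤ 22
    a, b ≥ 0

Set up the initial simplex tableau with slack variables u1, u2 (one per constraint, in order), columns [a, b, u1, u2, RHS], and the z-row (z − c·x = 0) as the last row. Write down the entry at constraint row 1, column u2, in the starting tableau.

Slack u2 belongs to constraint 2; its column is the unit vector e_2, so the entry in row 1 is 0.

0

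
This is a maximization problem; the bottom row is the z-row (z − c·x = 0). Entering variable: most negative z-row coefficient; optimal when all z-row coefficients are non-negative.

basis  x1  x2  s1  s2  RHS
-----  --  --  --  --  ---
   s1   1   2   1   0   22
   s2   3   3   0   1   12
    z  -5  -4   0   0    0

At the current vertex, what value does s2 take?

12

s2 is basic (row 2); its value is the RHS of that row, 12.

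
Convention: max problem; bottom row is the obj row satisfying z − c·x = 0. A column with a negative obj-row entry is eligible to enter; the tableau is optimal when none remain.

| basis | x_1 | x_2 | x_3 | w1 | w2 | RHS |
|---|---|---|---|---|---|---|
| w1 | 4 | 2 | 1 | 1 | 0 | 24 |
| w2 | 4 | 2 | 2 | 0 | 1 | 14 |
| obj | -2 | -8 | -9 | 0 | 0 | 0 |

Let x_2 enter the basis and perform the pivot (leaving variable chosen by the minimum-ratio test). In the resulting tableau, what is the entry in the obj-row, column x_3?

-1

Ratio test on column x_2 — row 1: 24/2 = 12; row 2: 14/2 = 7. Minimum is 7 at row 2 (w2 leaves); pivot element 2.
Divide row 2 by 2; eliminate column x_2 from the other rows.
obj-row update in column x_3: -9 − (-8)·1 = -1.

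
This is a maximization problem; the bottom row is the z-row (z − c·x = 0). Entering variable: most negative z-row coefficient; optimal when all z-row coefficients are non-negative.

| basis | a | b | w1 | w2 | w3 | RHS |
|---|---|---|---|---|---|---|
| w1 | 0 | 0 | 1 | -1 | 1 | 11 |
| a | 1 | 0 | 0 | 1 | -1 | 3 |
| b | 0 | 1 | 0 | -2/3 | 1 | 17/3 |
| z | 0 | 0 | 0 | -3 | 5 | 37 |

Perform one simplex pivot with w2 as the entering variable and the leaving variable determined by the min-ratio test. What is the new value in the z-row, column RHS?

46

Ratio test on column w2 — row 1: entry -1 ≤ 0; row 2: 3/1 = 3; row 3: entry -2/3 ≤ 0. Minimum is 3 at row 2 (a leaves); pivot element 1.
Divide row 2 by 1; eliminate column w2 from the other rows.
z-row update in column RHS: 37 − (-3)·3 = 46.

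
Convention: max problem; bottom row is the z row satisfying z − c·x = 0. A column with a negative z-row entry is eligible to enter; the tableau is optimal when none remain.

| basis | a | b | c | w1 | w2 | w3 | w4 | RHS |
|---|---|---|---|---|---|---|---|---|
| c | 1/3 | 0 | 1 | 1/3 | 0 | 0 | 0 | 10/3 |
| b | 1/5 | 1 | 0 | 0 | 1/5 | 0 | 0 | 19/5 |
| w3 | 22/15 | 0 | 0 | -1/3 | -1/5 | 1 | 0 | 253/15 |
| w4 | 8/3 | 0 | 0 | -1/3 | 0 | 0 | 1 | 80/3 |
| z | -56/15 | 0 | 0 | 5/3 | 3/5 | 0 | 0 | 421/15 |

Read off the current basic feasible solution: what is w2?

w2 is not in the basis, so in the current basic feasible solution w2 = 0.

0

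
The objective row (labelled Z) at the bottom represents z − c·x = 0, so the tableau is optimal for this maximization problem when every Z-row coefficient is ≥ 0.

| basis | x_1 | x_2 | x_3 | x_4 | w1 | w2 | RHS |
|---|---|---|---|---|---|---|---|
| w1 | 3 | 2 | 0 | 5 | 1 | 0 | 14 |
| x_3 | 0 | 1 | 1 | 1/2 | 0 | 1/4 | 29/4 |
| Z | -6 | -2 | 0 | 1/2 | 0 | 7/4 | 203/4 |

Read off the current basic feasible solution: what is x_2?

x_2 is not in the basis, so in the current basic feasible solution x_2 = 0.

0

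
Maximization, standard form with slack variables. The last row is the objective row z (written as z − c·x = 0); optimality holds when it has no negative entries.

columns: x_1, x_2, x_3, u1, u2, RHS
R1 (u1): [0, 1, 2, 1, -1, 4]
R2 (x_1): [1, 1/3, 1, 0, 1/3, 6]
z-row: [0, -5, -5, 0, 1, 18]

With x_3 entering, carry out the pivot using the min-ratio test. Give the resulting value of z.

28

Ratio test on column x_3 — row 1: 4/2 = 2; row 2: 6/1 = 6. Minimum is 2 at row 1 (u1 leaves); pivot element 2.
Pivot on row 1; the z-row RHS becomes 18 − (-5)·2 = 28.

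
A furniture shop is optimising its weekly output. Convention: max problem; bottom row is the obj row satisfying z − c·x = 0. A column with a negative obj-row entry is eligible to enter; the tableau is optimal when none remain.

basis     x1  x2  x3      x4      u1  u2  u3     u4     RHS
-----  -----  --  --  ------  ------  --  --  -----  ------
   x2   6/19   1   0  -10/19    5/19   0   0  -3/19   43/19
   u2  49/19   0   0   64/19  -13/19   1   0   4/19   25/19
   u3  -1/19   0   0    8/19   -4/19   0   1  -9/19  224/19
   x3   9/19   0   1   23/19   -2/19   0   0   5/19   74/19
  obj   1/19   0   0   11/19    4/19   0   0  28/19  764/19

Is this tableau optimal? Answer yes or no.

Every obj-row coefficient is ≥ 0, so the tableau is optimal.

yes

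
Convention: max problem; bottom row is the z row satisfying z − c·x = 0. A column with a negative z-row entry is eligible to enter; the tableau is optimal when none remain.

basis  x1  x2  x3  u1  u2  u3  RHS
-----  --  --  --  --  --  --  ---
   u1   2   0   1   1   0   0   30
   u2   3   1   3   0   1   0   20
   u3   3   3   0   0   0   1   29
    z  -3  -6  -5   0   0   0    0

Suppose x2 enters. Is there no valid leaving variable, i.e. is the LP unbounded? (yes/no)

Column x2 has positive entries in row(s) 2, 3, so the ratio test bounds it — not unbounded.

no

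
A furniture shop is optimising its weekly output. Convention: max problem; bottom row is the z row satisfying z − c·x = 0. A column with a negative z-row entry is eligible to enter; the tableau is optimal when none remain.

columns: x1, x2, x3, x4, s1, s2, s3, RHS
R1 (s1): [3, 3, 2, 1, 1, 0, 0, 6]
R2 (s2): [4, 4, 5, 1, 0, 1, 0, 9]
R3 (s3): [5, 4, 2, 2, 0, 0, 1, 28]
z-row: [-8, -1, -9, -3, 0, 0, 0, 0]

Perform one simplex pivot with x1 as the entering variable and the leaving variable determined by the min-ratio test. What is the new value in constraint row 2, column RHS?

1

Ratio test on column x1 — row 1: 6/3 = 2; row 2: 9/4 = 9/4; row 3: 28/5 = 28/5. Minimum is 2 at row 1 (s1 leaves); pivot element 3.
Divide row 1 by 3; eliminate column x1 from the other rows.
Row 2 update in column RHS: 9 − 4·2 = 1.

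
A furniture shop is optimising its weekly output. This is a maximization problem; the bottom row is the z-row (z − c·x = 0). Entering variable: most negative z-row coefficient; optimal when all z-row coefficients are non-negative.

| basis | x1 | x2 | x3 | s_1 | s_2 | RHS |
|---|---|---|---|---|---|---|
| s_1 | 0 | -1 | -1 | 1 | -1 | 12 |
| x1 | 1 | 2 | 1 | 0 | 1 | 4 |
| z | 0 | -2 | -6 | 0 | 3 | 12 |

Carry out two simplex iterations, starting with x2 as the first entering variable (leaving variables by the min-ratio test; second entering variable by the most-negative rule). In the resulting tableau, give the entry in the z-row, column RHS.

Ratio test on column x2 — row 1: entry -1 ≤ 0; row 2: 4/2 = 2. Minimum is 2 at row 2 (x1 leaves); pivot element 2.
Divide row 2 by 2; eliminate column x2 from the other rows.
Second iteration: most negative z-row entry is -5 in column x3, so x3 enters.
Ratio test on column x3 — row 1: entry -1/2 ≤ 0; row 2: 2/(1/2) = 4. Minimum is 4 at row 2 (x2 leaves); pivot element 1/2.
Divide row 2 by 1/2; eliminate column x3 from the other rows.
After both pivots, the entry at the z-row, column RHS is 36.

36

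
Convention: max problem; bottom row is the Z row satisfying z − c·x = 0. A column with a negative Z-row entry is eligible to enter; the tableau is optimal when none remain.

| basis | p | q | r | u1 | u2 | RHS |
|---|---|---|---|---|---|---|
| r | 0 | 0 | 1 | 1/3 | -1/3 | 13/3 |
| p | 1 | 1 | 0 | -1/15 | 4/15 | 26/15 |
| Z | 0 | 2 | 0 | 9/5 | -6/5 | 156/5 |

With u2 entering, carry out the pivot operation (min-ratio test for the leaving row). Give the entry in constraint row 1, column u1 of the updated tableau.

Ratio test on column u2 — row 1: entry -1/3 ≤ 0; row 2: (26/15)/(4/15) = 13/2. Minimum is 13/2 at row 2 (p leaves); pivot element 4/15.
Divide row 2 by 4/15; eliminate column u2 from the other rows.
Row 1 update in column u1: 1/3 − (-1/3)·(-1/4) = 1/4.

1/4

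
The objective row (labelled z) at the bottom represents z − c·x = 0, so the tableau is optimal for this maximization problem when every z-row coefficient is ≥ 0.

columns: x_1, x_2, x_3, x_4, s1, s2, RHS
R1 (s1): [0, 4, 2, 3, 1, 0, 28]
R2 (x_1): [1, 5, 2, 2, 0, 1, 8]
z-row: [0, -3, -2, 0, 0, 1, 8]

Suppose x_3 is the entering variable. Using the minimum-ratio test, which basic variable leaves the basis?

Column x_3 entries and ratios — s1: 28/2 = 14; x_1: 8/2 = 4.
Smallest ratio is 4 in the row of x_1, so x_1 leaves.

x_1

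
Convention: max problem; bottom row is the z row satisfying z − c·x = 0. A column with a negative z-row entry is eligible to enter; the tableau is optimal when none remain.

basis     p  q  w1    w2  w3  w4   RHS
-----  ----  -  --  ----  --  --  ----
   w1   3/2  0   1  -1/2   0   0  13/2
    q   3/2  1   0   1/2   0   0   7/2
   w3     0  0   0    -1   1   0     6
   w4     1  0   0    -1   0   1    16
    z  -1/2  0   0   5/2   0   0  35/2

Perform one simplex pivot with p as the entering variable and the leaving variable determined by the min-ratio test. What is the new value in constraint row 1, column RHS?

Ratio test on column p — row 1: (13/2)/(3/2) = 13/3; row 2: (7/2)/(3/2) = 7/3; row 3: entry 0 ≤ 0; row 4: 16/1 = 16. Minimum is 7/3 at row 2 (q leaves); pivot element 3/2.
Divide row 2 by 3/2; eliminate column p from the other rows.
Row 1 update in column RHS: 13/2 − (3/2)·(7/3) = 3.

3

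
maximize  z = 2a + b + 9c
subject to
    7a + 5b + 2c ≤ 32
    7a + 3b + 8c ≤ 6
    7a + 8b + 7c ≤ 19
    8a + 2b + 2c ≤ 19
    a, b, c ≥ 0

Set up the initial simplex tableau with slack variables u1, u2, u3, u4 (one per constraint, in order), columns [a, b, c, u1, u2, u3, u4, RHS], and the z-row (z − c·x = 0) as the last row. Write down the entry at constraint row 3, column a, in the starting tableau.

7

Constraint 3 has coefficient 7 on a.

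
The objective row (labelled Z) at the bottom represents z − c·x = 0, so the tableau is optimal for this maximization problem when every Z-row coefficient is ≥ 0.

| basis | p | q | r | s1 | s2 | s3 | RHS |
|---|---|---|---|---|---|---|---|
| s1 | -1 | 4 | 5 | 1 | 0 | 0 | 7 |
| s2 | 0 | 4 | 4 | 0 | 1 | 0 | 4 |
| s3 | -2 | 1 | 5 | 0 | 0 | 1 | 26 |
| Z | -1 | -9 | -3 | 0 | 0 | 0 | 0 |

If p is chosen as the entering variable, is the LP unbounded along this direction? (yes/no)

Every constraint-row entry in column p is ≤ 0, so increasing p is unbounded.

yes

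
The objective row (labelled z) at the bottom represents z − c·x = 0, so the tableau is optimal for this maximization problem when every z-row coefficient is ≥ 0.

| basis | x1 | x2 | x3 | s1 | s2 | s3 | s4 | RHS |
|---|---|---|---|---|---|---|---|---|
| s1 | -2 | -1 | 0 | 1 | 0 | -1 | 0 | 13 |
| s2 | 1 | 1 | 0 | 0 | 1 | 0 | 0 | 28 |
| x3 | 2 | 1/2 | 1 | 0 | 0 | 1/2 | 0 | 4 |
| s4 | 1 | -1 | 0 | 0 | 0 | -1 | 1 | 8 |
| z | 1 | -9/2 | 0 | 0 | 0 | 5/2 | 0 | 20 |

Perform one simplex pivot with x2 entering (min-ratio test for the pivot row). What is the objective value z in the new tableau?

56

Ratio test on column x2 — row 1: entry -1 ≤ 0; row 2: 28/1 = 28; row 3: 4/(1/2) = 8; row 4: entry -1 ≤ 0. Minimum is 8 at row 3 (x3 leaves); pivot element 1/2.
Pivot on row 3; the z-row RHS becomes 20 − (-9/2)·8 = 56.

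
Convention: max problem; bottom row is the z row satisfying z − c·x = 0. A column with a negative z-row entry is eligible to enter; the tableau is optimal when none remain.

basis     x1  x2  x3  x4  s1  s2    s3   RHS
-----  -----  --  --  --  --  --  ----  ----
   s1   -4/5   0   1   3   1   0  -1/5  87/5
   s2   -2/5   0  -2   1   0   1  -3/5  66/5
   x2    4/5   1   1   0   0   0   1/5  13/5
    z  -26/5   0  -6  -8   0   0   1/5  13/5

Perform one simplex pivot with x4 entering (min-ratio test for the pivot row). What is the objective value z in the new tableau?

Ratio test on column x4 — row 1: (87/5)/3 = 29/5; row 2: (66/5)/1 = 66/5; row 3: entry 0 ≤ 0. Minimum is 29/5 at row 1 (s1 leaves); pivot element 3.
Pivot on row 1; the z-row RHS becomes 13/5 − (-8)·(29/5) = 49.

49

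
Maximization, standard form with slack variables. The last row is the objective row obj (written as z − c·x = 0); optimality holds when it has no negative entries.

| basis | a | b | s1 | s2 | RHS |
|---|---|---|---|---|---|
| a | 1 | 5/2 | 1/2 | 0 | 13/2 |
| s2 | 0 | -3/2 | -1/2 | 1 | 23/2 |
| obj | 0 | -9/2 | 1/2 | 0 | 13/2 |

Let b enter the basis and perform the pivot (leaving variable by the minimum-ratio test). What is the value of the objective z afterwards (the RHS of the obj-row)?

91/5

Ratio test on column b — row 1: (13/2)/(5/2) = 13/5; row 2: entry -3/2 ≤ 0. Minimum is 13/5 at row 1 (a leaves); pivot element 5/2.
Pivot on row 1; the obj-row RHS becomes 13/2 − (-9/2)·(13/5) = 91/5.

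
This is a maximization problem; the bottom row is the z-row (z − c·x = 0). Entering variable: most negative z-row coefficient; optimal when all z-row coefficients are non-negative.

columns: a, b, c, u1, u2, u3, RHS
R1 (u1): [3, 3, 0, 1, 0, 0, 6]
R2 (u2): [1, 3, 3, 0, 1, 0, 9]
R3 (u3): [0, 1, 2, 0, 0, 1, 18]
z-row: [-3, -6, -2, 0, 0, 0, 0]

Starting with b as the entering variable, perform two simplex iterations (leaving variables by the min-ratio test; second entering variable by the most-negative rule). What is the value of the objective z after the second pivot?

14

Ratio test on column b — row 1: 6/3 = 2; row 2: 9/3 = 3; row 3: 18/1 = 18. Minimum is 2 at row 1 (u1 leaves); pivot element 3.
Pivot on row 1; the z-row RHS becomes 0 − (-6)·2 = 12.
Next entering variable (most negative z-row entry -2): c.
Ratio test on column c — row 1: entry 0 ≤ 0; row 2: 3/3 = 1; row 3: 16/2 = 8. Minimum is 1 at row 2 (u2 leaves); pivot element 3.
After the second pivot the z-row RHS is 12 − (-2)·1 = 14.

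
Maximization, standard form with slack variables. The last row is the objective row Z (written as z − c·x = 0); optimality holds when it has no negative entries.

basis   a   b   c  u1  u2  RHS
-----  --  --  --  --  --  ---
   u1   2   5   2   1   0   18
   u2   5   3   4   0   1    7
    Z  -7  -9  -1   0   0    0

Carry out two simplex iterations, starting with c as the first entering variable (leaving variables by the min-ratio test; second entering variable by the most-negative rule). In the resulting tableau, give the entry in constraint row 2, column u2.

1/3

Ratio test on column c — row 1: 18/2 = 9; row 2: 7/4 = 7/4. Minimum is 7/4 at row 2 (u2 leaves); pivot element 4.
Divide row 2 by 4; eliminate column c from the other rows.
Second iteration: most negative Z-row entry is -33/4 in column b, so b enters.
Ratio test on column b — row 1: (29/2)/(7/2) = 29/7; row 2: (7/4)/(3/4) = 7/3. Minimum is 7/3 at row 2 (c leaves); pivot element 3/4.
Divide row 2 by 3/4; eliminate column b from the other rows.
After both pivots, the entry at constraint row 2, column u2 is 1/3.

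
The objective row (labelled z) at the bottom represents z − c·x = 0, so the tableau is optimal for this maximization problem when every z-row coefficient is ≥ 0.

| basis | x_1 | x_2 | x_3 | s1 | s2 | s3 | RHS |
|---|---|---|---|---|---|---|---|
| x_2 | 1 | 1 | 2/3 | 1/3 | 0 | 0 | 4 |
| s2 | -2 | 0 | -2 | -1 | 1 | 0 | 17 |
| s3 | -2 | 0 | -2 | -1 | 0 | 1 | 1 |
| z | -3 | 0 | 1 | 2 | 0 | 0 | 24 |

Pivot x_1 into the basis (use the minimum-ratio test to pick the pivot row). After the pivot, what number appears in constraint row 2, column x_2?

Ratio test on column x_1 — row 1: 4/1 = 4; row 2: entry -2 ≤ 0; row 3: entry -2 ≤ 0. Minimum is 4 at row 1 (x_2 leaves); pivot element 1.
Divide row 1 by 1; eliminate column x_1 from the other rows.
Row 2 update in column x_2: 0 − (-2)·1 = 2.

2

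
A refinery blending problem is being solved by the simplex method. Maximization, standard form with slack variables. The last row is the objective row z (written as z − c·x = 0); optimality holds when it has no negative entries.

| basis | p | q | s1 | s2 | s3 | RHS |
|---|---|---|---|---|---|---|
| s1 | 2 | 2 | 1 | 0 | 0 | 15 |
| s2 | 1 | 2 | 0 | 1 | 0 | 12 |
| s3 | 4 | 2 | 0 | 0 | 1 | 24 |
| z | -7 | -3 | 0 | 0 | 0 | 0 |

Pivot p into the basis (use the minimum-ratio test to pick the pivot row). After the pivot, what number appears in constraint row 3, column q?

1/2

Ratio test on column p — row 1: 15/2 = 15/2; row 2: 12/1 = 12; row 3: 24/4 = 6. Minimum is 6 at row 3 (s3 leaves); pivot element 4.
Divide row 3 by 4; eliminate column p from the other rows.
In the new row 3, the q entry is the old entry divided by the pivot: 2/4 = 1/2.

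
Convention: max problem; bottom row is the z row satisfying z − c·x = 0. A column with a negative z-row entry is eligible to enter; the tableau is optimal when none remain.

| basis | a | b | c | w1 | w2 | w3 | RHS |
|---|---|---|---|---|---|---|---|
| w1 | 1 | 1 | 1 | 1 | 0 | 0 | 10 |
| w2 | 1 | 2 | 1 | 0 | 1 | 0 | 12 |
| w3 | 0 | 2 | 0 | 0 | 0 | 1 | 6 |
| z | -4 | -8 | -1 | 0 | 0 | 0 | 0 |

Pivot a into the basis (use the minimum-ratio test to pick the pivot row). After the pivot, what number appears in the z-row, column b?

-4

Ratio test on column a — row 1: 10/1 = 10; row 2: 12/1 = 12; row 3: entry 0 ≤ 0. Minimum is 10 at row 1 (w1 leaves); pivot element 1.
Divide row 1 by 1; eliminate column a from the other rows.
z-row update in column b: -8 − (-4)·1 = -4.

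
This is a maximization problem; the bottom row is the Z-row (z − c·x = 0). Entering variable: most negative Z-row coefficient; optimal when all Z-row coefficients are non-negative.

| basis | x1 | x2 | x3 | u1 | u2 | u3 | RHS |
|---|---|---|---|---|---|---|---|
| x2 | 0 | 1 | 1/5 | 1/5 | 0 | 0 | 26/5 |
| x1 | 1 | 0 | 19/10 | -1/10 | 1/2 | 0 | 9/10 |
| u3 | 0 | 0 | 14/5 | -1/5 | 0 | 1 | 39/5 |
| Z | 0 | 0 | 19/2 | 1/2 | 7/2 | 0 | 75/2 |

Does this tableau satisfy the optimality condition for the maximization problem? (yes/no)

Every Z-row coefficient is ≥ 0, so the tableau is optimal.

yes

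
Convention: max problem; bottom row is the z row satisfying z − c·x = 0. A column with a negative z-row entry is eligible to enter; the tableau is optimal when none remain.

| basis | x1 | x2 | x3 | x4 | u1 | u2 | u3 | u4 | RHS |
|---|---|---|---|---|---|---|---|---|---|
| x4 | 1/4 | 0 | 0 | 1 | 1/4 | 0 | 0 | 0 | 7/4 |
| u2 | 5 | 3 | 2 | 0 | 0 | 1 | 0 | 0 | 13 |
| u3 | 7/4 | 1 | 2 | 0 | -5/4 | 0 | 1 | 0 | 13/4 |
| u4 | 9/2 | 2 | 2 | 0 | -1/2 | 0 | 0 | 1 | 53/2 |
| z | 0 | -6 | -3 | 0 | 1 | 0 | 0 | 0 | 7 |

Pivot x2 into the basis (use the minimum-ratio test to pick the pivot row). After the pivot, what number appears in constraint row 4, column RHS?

20

Ratio test on column x2 — row 1: entry 0 ≤ 0; row 2: 13/3 = 13/3; row 3: (13/4)/1 = 13/4; row 4: (53/2)/2 = 53/4. Minimum is 13/4 at row 3 (u3 leaves); pivot element 1.
Divide row 3 by 1; eliminate column x2 from the other rows.
Row 4 update in column RHS: 53/2 − 2·(13/4) = 20.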